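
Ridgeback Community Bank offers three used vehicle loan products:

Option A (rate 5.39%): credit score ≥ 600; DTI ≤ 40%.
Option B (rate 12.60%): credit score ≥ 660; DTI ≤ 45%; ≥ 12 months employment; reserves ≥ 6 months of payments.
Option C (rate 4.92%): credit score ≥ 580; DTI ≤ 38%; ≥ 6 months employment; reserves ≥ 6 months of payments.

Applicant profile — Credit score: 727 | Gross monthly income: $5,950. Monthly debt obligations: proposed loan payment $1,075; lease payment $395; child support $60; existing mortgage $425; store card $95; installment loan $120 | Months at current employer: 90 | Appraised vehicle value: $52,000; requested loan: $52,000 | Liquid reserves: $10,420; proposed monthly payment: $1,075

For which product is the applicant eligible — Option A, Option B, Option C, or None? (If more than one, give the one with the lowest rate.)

Option C

Total debts = (1,075 + 395 + 60 + 425 + 95 + 120) = 2,170; DTI = 2,170/5,950 = 36.5%.
LTV = 52,000/52,000 = 100%.
Reserves = 10,420/1,075 = 9.7 months.
Option A: score 727 ≥ 600; DTI 36.5% ≤ 40% → qualifies.
Option B: score 727 ≥ 660; DTI 36.5% ≤ 45%; employment 90 ≥ 12 mo; reserves 9.7 ≥ 6 mo → qualifies.
Option C: score 727 ≥ 580; DTI 36.5% ≤ 38%; employment 90 ≥ 6 mo; reserves 9.7 ≥ 6 mo → qualifies.
Qualifying: Option A, Option B, Option C. Lowest rate is 4.92% → Option C.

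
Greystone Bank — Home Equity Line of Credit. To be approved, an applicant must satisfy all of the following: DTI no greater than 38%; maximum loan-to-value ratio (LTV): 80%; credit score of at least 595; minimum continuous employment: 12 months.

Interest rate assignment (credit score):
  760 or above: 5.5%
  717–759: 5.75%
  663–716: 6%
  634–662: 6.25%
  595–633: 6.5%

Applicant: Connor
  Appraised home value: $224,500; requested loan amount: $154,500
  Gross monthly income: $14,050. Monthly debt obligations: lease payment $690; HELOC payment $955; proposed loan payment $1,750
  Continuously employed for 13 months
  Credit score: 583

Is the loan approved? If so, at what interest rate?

Credit score 583 < 595 (below minimum)
Total monthly debts = (690 + 955 + 1,750) = 3,395. Debt-to-income = 3,395/14,050 = 24.2% — meets 38% limit
Loan-to-value = 154,500/224,500 = 68.8% — pass (80% max)
Employment 13 ≥ 12 months
Not all requirements met → denied.

Denied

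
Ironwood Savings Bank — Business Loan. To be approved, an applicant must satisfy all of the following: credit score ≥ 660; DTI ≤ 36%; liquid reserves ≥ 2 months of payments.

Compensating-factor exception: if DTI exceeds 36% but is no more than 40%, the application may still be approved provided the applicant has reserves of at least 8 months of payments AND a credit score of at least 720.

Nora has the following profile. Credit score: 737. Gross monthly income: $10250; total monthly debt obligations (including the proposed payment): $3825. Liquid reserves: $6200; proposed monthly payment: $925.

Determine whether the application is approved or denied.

Denied

Credit score 737 ≥ 660 (meets base)
DTI = 3,825/10,250 = 37.3% > 36% — standard DTI limit exceeded.
Reserves: 6,200 ÷ 925 = 6.7 months (meets 2-month minimum)
37.3% falls in the override range (36%–40%), so the compensating-factor test applies.
Override check — reserves: 6.7 mo (short of 8); score: 737 (ok).
Override conditions not both satisfied; exception does not apply.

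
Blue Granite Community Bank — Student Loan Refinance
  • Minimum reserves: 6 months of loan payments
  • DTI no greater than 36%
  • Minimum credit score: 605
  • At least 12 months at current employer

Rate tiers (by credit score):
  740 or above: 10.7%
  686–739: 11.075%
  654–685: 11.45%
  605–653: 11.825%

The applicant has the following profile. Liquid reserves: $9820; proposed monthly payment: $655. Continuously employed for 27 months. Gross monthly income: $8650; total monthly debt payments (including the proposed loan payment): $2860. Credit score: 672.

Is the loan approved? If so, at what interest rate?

Credit score 672 ≥ 605 (meets minimum)
Reserves = 9,820/655 = 15.0 months ≥ 6
DTI: 2,860 ÷ 8,650 = 33.1%, within the 36% cap
Employment 27 ≥ 12 months
All requirements met. Score 672 falls in the 654–685 tier → 11.45%.

Approved at 11.45%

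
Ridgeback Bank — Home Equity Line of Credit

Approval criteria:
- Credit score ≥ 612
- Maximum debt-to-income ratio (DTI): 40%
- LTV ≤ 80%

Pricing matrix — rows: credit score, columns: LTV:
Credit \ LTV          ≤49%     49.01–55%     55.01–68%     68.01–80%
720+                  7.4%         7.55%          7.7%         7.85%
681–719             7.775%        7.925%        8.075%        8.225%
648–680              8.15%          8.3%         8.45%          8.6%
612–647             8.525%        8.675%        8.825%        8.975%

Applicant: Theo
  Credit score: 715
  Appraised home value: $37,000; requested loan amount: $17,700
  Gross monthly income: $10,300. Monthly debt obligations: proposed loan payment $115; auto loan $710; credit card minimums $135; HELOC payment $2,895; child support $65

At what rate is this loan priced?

Credit score 715 ≥ 612; Total monthly debts = (115 + 710 + 135 + 2,895 + 65) = 3,920. DTI: 3,920 ÷ 10,300 = 38.1%, within the 40% cap
LTV = 17,700/37,000 = 47.8% ≤ 80%
Score 715 is in the 681–719 band; LTV 47.8% is in the ≤49% band → 7.775%.

7.775%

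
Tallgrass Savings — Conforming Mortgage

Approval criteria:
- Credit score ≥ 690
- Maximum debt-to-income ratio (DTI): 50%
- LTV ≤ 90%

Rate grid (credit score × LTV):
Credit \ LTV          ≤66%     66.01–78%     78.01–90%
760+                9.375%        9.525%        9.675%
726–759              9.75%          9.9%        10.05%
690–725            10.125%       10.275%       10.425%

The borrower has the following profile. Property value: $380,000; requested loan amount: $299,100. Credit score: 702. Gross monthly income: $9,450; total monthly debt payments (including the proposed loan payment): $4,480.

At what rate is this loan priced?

Credit score 702 ≥ 690; Debt-to-income = 4,480/9,450 = 47.4% — meets 50% limit
Loan-to-value = 299,100/380,000 = 78.7% — pass (90% max)
Row: 702 falls in 690–725. Column: 78.7% falls in 78.01–90%. Rate = 10.425%.

10.425%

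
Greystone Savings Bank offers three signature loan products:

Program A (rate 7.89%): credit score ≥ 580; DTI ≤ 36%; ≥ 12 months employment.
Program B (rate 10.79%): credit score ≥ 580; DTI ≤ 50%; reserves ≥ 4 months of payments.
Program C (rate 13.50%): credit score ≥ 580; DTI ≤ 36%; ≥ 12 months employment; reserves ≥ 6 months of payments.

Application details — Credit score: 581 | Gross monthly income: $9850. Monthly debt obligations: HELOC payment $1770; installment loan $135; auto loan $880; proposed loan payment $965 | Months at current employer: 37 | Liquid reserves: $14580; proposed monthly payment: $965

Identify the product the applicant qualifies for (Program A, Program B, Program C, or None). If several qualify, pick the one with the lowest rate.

Program B

Total debts = (1,770 + 135 + 880 + 965) = 3,750; DTI = 3,750/9,850 = 38.1%.
Reserves = 14,580/965 = 15.1 months.
Program A: score 581 ≥ 580; DTI 38.1% > 36%; employment 37 ≥ 12 mo → does not qualify.
Program B: score 581 ≥ 580; DTI 38.1% ≤ 50%; reserves 15.1 ≥ 4 mo → qualifies.
Program C: score 581 ≥ 580; DTI 38.1% > 36%; employment 37 ≥ 12 mo; reserves 15.1 ≥ 6 mo → does not qualify.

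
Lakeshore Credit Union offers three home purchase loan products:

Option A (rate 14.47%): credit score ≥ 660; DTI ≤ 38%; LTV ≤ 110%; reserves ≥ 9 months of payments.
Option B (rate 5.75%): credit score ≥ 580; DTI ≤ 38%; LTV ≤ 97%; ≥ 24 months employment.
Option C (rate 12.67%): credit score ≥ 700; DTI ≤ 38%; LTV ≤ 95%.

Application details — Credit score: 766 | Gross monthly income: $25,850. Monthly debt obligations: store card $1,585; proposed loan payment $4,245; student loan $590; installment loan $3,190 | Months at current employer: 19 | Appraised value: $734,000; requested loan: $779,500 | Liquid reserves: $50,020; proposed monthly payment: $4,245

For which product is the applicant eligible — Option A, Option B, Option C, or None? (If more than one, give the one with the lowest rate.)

Total debts = (1,585 + 4,245 + 590 + 3,190) = 9,610; DTI = 9,610/25,850 = 37.2%.
LTV = 779,500/734,000 = 106.2%.
Reserves = 50,020/4,245 = 11.8 months.
Option A: score 766 ≥ 660; DTI 37.2% ≤ 38%; LTV 106.2% ≤ 110%; reserves 11.8 ≥ 9 mo → qualifies.
Option B: score 766 ≥ 580; DTI 37.2% ≤ 38%; LTV 106.2% > 97%; employment 19 < 24 mo → does not qualify.
Option C: score 766 ≥ 700; DTI 37.2% ≤ 38%; LTV 106.2% > 95% → does not qualify.

Option A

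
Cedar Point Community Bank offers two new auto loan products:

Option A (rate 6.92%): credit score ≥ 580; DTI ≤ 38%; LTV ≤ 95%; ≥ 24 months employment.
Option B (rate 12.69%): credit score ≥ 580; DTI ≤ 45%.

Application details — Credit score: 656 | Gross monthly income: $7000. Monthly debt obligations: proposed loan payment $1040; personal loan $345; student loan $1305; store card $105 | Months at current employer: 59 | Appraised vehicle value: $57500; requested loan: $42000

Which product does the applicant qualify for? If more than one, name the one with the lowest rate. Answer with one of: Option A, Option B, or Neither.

Total debts = (1,040 + 345 + 1,305 + 105) = 2,795; DTI = 2,795/7,000 = 39.9%.
LTV = 42,000/57,500 = 73%.
Option A: score 656 ≥ 580; DTI 39.9% > 38%; LTV 73% ≤ 95%; employment 59 ≥ 24 mo → does not qualify.
Option B: score 656 ≥ 580; DTI 39.9% ≤ 45% → qualifies.

Option B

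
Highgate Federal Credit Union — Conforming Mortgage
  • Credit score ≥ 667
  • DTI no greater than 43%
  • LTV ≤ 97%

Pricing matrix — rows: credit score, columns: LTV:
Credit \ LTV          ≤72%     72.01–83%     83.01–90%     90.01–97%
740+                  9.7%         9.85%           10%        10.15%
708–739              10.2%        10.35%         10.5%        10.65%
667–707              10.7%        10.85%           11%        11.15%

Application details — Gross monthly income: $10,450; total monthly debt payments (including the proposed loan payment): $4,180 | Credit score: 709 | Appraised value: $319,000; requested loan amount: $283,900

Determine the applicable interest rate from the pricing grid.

Credit score 709 ≥ 667; DTI: 4,180 ÷ 10,450 = 40%, within the 43% cap
Loan-to-value = 283,900/319,000 = 89% — pass (97% max)
Row: 709 falls in 708–739. Column: 89% falls in 83.01–90%. Rate = 10.5%.

10.5%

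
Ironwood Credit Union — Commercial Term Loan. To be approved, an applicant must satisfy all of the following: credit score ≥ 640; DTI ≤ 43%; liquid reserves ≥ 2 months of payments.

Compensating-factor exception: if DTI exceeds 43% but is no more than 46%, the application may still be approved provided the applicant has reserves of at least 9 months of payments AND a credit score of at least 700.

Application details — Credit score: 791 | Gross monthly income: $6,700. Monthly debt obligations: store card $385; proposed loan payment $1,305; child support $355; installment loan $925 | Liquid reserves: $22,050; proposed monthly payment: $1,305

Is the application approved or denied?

Credit score 791 ≥ 640 (meets base)
Total debts = (385 + 1,305 + 355 + 925) = 2,970. DTI = 2,970/6,700 = 44.3% > 43% — standard DTI limit exceeded.
Liquid reserves cover 22,050/1,305 = 16.9 months — ≥ 2 required
DTI 44.3% is within the 43%–46% exception band; checking compensating factors.
Reserves 16.9 ≥ 9 months; credit score 791 ≥ 700.
Both compensating conditions met → exception applies.

Approved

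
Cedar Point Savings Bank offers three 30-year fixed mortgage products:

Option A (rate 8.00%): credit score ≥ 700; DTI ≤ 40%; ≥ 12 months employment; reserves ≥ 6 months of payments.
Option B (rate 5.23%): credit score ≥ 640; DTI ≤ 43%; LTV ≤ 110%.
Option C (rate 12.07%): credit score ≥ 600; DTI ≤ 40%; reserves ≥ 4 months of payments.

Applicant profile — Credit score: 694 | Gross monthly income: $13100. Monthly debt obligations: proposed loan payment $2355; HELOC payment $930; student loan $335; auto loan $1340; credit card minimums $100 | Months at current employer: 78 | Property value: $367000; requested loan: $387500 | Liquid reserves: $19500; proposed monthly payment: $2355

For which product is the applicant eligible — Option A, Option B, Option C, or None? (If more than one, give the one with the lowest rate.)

Option B

Total debts = (2,355 + 930 + 335 + 1,340 + 100) = 5,060; DTI = 5,060/13,100 = 38.6%.
LTV = 387,500/367,000 = 105.6%.
Reserves = 19,500/2,355 = 8.3 months.
Option A: score 694 < 700; DTI 38.6% ≤ 40%; employment 78 ≥ 12 mo; reserves 8.3 ≥ 6 mo → does not qualify.
Option B: score 694 ≥ 640; DTI 38.6% ≤ 43%; LTV 105.6% ≤ 110% → qualifies.
Option C: score 694 ≥ 600; DTI 38.6% ≤ 40%; reserves 8.3 ≥ 4 mo → qualifies.
Qualifying: Option B, Option C. Lowest rate is 5.23% → Option B.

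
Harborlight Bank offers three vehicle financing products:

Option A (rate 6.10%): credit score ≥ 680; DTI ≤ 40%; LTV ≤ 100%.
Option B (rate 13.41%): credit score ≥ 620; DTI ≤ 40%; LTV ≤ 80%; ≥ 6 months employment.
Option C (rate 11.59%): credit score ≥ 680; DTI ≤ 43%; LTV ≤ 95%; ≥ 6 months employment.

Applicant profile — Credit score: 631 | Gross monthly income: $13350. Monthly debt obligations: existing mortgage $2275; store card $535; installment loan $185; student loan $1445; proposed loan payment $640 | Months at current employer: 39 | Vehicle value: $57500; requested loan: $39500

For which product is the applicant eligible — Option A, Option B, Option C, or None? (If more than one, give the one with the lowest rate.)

Option B

Total debts = (2,275 + 535 + 185 + 1,445 + 640) = 5,080; DTI = 5,080/13,350 = 38.1%.
LTV = 39,500/57,500 = 68.7%.
Option A: score 631 < 680; DTI 38.1% ≤ 40%; LTV 68.7% ≤ 100% → does not qualify.
Option B: score 631 ≥ 620; DTI 38.1% ≤ 40%; LTV 68.7% ≤ 80%; employment 39 ≥ 6 mo → qualifies.
Option C: score 631 < 680; DTI 38.1% ≤ 43%; LTV 68.7% ≤ 95%; employment 39 ≥ 6 mo → does not qualify.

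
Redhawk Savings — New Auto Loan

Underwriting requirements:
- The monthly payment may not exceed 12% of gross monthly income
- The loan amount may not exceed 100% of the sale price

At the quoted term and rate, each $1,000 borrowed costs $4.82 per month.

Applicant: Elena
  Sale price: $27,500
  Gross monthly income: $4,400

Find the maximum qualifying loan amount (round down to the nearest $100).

Payment cap: 12% × $4,400 = $528/month.
At $4.82 per $1,000, that supports 528/4.82 × 1,000 ≈ $109,543 → $109,500.
LTV cap: 100% × $27,500 = $27,500 → $27,500.
Binding constraint: loan-to-value.

$27,500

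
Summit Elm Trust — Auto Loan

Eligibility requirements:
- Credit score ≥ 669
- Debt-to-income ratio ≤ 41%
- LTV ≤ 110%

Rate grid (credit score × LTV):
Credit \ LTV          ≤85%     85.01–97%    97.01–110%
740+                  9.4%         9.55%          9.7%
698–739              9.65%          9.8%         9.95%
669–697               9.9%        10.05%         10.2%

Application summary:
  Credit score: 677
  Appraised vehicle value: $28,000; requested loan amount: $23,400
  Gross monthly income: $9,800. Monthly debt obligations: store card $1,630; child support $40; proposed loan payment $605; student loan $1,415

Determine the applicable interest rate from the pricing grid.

Credit score 677 ≥ 669; Total monthly debts = (1,630 + 40 + 605 + 1,415) = 3,690. DTI = 3,690/9,800 = 37.7% ≤ 41%
Loan-to-value = 23,400/28,000 = 83.6% — pass (110% max)
Credit 677 → row 669–697; LTV 83.6% → column ≤85%. Grid cell → 9.9%.

9.9%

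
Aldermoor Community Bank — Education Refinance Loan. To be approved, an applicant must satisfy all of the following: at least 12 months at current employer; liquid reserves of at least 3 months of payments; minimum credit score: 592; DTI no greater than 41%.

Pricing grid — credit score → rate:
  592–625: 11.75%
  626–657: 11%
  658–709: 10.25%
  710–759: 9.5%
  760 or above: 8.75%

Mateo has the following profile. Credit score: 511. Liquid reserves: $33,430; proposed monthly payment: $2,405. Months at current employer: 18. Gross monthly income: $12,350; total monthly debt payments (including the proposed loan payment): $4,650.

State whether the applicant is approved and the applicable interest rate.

Credit score 511 < 592 (below minimum)
Employment 18 ≥ 12 months
Reserves = 33,430/2,405 = 13.9 months ≥ 3
DTI = 4,650/12,350 = 37.7% ≤ 41%
Not all requirements met → denied.

Denied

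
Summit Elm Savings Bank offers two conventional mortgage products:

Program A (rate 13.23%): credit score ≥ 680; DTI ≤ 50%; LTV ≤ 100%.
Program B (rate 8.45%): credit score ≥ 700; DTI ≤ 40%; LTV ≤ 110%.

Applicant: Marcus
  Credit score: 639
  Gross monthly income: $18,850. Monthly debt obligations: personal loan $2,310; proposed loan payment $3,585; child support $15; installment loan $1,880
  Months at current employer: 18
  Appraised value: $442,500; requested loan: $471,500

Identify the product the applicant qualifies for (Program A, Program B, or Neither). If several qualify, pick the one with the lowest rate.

Neither

Total debts = (2,310 + 3,585 + 15 + 1,880) = 7,790; DTI = 7,790/18,850 = 41.3%.
LTV = 471,500/442,500 = 106.6%.
Program A: score 639 < 680; DTI 41.3% ≤ 50%; LTV 106.6% > 100% → does not qualify.
Program B: score 639 < 700; DTI 41.3% > 40%; LTV 106.6% ≤ 110% → does not qualify.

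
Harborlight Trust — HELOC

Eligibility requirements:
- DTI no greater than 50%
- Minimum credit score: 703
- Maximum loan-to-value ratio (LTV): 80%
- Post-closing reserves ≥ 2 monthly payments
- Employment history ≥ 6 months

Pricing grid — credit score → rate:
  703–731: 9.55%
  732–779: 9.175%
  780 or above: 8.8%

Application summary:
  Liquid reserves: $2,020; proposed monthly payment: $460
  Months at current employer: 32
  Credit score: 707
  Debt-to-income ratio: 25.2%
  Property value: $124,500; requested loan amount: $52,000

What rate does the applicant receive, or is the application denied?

Credit score 707 ≥ 703 (meets minimum)
Reserves: 2,020 ÷ 460 = 4.4 months (meets 2-month minimum)
Employment 32 ≥ 6 months
LTV: 52,000 ÷ 124,500 = 41.8%, within 80% cap
DTI 25.2% is within the 50% limit
All requirements met. Score 707 falls in the 703–731 tier → 9.55%.

Approved at 9.55%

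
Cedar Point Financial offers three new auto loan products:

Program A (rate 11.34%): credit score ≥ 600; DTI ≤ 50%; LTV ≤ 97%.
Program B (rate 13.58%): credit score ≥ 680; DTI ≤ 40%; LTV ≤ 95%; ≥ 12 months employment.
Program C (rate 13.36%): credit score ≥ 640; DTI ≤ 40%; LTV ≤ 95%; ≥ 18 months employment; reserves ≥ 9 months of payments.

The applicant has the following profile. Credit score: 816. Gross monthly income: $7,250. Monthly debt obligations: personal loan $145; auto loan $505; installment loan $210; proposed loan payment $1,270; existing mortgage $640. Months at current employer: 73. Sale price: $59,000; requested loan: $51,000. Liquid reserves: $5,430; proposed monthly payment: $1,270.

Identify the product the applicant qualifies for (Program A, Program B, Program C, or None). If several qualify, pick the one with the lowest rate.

Program A

Total debts = (145 + 505 + 210 + 1,270 + 640) = 2,770; DTI = 2,770/7,250 = 38.2%.
LTV = 51,000/59,000 = 86.4%.
Reserves = 5,430/1,270 = 4.3 months.
Program A: score 816 ≥ 600; DTI 38.2% ≤ 50%; LTV 86.4% ≤ 97% → qualifies.
Program B: score 816 ≥ 680; DTI 38.2% ≤ 40%; LTV 86.4% ≤ 95%; employment 73 ≥ 12 mo → qualifies.
Program C: score 816 ≥ 640; DTI 38.2% ≤ 40%; LTV 86.4% ≤ 95%; employment 73 ≥ 18 mo; reserves 4.3 < 9 mo → does not qualify.
Qualifying: Program A, Program B. Lowest rate is 11.34% → Program A.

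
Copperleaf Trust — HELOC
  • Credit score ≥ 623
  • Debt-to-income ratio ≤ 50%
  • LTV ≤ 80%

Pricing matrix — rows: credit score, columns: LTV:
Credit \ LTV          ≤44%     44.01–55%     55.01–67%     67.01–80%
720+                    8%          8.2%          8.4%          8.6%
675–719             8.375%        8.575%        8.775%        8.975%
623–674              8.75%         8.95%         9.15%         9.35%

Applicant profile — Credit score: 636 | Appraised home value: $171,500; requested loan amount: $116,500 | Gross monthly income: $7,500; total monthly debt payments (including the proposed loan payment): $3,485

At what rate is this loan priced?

9.35%

Credit score 636 ≥ 623; Debt-to-income = 3,485/7,500 = 46.5% — meets 50% limit
Loan-to-value = 116,500/171,500 = 67.9% — pass (80% max)
Credit 636 → row 623–674; LTV 67.9% → column 67.01–80%. Grid cell → 9.35%.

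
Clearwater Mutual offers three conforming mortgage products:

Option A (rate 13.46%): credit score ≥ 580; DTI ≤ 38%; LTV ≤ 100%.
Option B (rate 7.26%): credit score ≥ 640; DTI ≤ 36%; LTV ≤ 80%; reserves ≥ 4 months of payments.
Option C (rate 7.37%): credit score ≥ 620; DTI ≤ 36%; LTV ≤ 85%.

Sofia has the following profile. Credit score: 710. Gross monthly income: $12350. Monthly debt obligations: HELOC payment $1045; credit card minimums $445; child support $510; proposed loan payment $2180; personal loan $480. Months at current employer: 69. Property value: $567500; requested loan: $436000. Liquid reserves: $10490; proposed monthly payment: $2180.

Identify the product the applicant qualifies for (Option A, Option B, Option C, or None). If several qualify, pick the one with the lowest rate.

Total debts = (1,045 + 445 + 510 + 2,180 + 480) = 4,660; DTI = 4,660/12,350 = 37.7%.
LTV = 436,000/567,500 = 76.8%.
Reserves = 10,490/2,180 = 4.8 months.
Option A: score 710 ≥ 580; DTI 37.7% ≤ 38%; LTV 76.8% ≤ 100% → qualifies.
Option B: score 710 ≥ 640; DTI 37.7% > 36%; LTV 76.8% ≤ 80%; reserves 4.8 ≥ 4 mo → does not qualify.
Option C: score 710 ≥ 620; DTI 37.7% > 36%; LTV 76.8% ≤ 85% → does not qualify.

Option A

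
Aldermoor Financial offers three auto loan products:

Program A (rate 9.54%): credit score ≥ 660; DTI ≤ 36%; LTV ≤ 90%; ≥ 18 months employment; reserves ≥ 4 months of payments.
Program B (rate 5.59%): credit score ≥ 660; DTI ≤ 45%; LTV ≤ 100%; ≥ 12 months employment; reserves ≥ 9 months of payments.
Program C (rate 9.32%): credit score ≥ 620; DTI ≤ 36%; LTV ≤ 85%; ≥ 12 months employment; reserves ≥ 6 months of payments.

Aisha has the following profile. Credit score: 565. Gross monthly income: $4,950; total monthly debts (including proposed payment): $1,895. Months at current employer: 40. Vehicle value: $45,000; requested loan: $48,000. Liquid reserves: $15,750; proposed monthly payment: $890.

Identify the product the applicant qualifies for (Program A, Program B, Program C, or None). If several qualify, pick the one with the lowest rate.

None

DTI = 1,895/4,950 = 38.3%.
LTV = 48,000/45,000 = 106.7%.
Reserves = 15,750/890 = 17.7 months.
Program A: score 565 < 660; DTI 38.3% > 36%; LTV 106.7% > 90%; employment 40 ≥ 18 mo; reserves 17.7 ≥ 4 mo → does not qualify.
Program B: score 565 < 660; DTI 38.3% ≤ 45%; LTV 106.7% > 100%; employment 40 ≥ 12 mo; reserves 17.7 ≥ 9 mo → does not qualify.
Program C: score 565 < 620; DTI 38.3% > 36%; LTV 106.7% > 85%; employment 40 ≥ 12 mo; reserves 17.7 ≥ 6 mo → does not qualify.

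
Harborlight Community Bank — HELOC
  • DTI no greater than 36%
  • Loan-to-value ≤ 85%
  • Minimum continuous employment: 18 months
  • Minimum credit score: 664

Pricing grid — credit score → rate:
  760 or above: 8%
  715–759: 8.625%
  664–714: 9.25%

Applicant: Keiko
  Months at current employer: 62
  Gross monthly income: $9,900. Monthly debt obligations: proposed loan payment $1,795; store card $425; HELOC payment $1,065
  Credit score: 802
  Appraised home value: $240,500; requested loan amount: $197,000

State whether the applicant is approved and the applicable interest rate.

Approved at 8%

Credit score 802 ≥ 664 (meets minimum)
Loan-to-value = 197,000/240,500 = 81.9% — pass (85% max)
Total monthly debts = (1,795 + 425 + 1,065) = 3,285. DTI = 3,285/9,900 = 33.2% ≤ 36%
Employment 62 ≥ 18 months
All requirements met. Score 802 falls in the 760 or above tier → 8%.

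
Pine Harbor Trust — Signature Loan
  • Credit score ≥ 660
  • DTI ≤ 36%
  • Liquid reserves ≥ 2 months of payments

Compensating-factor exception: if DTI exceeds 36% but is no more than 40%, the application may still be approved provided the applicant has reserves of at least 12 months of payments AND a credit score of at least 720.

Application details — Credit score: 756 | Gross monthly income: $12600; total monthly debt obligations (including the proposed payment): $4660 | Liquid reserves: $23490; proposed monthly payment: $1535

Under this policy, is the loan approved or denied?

Credit score 756 ≥ 660 (meets base)
DTI: 4,660 ÷ 12,600 = 37%, over the 36% base limit.
Liquid reserves cover 23,490/1,535 = 15.3 months — ≥ 2 required
DTI 37% is within the 36%–40% exception band; checking compensating factors.
Reserves 15.3 ≥ 12 months; credit score 756 ≥ 720.
Both compensating conditions met → exception applies.

Approved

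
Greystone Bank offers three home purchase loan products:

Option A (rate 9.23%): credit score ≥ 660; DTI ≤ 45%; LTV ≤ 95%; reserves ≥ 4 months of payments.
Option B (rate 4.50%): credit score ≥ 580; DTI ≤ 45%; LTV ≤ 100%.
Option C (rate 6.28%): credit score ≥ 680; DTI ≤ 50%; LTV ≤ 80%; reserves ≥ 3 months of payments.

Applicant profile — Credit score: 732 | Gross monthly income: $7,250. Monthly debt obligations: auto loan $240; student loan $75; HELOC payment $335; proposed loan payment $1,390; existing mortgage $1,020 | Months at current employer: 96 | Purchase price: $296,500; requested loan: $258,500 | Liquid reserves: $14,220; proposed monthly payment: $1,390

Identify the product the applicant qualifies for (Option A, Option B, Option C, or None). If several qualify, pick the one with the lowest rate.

Total debts = (240 + 75 + 335 + 1,390 + 1,020) = 3,060; DTI = 3,060/7,250 = 42.2%.
LTV = 258,500/296,500 = 87.2%.
Reserves = 14,220/1,390 = 10.2 months.
Option A: score 732 ≥ 660; DTI 42.2% ≤ 45%; LTV 87.2% ≤ 95%; reserves 10.2 ≥ 4 mo → qualifies.
Option B: score 732 ≥ 580; DTI 42.2% ≤ 45%; LTV 87.2% ≤ 100% → qualifies.
Option C: score 732 ≥ 680; DTI 42.2% ≤ 50%; LTV 87.2% > 80%; reserves 10.2 ≥ 3 mo → does not qualify.
Qualifying: Option A, Option B. Lowest rate is 4.50% → Option B.

Option B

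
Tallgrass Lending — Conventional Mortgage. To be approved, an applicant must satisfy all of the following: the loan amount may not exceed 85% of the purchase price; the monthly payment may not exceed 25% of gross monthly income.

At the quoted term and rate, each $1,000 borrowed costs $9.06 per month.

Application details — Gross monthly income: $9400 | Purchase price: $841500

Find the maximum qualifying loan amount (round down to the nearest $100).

Payment cap: 25% × $9,400 = $2,350/month.
At $9.06 per $1,000, that supports 2,350/9.06 × 1,000 ≈ $259,381 → $259,300.
LTV cap: 85% × $841,500 = $715,275 → $715,200.
Binding constraint: payment-to-income.

$259,300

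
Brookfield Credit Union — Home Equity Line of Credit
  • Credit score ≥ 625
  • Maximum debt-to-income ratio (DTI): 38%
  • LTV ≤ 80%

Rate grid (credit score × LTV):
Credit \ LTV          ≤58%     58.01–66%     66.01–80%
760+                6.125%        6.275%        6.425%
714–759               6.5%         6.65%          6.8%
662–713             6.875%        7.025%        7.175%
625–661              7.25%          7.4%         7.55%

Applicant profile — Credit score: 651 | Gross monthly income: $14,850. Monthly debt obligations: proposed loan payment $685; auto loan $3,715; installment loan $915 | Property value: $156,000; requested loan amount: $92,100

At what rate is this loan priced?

7.4%

Credit score 651 ≥ 625; Total monthly debts = (685 + 3,715 + 915) = 5,315. DTI: 5,315 ÷ 14,850 = 35.8%, within the 38% cap
Loan-to-value = 92,100/156,000 = 59% — pass (80% max)
Score 651 is in the 625–661 band; LTV 59% is in the 58.01–66% band → 7.4%.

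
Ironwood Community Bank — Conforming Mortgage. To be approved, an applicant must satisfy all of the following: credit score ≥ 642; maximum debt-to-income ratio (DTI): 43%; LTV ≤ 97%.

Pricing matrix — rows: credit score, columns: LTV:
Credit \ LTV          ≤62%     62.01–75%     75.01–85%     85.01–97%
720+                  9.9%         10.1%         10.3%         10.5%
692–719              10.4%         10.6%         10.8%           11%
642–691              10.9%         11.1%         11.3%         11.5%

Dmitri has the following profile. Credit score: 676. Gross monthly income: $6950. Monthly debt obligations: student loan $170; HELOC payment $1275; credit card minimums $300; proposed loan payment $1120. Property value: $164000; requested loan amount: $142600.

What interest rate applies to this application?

Credit score 676 ≥ 642; Total monthly debts = (170 + 1,275 + 300 + 1,120) = 2,865. DTI = 2,865/6,950 = 41.2% ≤ 43%
Loan-to-value = 142,600/164,000 = 87% — pass (97% max)
Credit 676 → row 642–691; LTV 87% → column 85.01–97%. Grid cell → 11.5%.

11.5%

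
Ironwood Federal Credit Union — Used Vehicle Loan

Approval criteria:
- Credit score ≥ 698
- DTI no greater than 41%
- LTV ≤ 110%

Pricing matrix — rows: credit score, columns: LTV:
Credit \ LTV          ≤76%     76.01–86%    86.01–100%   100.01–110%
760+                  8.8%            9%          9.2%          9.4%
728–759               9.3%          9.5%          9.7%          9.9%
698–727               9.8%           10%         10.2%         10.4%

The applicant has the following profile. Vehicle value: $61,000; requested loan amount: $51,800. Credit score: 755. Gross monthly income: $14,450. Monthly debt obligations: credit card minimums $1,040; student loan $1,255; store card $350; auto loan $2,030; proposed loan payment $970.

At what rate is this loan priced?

Credit score 755 ≥ 698; Total monthly debts = (1,040 + 1,255 + 350 + 2,030 + 970) = 5,645. DTI = 5,645/14,450 = 39.1% ≤ 41%
LTV = 51,800/61,000 = 84.9% ≤ 110%
Score 755 is in the 728–759 band; LTV 84.9% is in the 76.01–86% band → 9.5%.

9.5%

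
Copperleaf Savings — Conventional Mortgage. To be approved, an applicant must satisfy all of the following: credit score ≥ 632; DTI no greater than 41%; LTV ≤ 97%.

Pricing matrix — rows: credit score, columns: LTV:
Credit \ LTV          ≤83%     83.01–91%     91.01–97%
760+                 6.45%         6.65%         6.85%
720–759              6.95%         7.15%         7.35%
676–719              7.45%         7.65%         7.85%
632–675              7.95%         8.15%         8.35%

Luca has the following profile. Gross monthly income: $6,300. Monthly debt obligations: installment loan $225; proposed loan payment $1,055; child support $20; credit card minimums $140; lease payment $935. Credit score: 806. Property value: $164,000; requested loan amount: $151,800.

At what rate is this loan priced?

6.85%

Credit score 806 ≥ 632; Total monthly debts = (225 + 1,055 + 20 + 140 + 935) = 2,375. Debt-to-income = 2,375/6,300 = 37.7% — meets 41% limit
LTV: 151,800 ÷ 164,000 = 92.6%, within 97% cap
Credit 806 → row 760+; LTV 92.6% → column 91.01–97%. Grid cell → 6.85%.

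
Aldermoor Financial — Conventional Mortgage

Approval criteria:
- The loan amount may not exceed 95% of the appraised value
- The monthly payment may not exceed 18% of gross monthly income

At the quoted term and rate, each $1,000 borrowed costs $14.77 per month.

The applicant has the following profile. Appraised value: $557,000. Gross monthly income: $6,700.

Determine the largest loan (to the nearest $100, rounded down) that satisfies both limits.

Payment cap: 18% × $6,700 = $1,206/month.
At $14.77 per $1,000, that supports 1,206/14.77 × 1,000 ≈ $81,651 → $81,600.
LTV cap: 95% × $557,000 = $529,150 → $529,100.
Binding constraint: payment-to-income.

$81,600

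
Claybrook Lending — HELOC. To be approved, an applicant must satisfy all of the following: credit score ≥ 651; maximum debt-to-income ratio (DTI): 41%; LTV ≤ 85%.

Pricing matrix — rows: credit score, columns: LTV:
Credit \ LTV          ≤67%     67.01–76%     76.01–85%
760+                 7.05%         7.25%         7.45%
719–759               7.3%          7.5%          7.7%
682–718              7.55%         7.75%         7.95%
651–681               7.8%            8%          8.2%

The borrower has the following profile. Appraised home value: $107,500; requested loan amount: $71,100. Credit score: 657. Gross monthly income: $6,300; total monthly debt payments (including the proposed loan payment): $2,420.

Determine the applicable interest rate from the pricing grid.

7.8%

Credit score 657 ≥ 651; Debt-to-income = 2,420/6,300 = 38.4% — meets 41% limit
LTV = 71,100/107,500 = 66.1% ≤ 85%
Row: 657 falls in 651–681. Column: 66.1% falls in ≤67%. Rate = 7.8%.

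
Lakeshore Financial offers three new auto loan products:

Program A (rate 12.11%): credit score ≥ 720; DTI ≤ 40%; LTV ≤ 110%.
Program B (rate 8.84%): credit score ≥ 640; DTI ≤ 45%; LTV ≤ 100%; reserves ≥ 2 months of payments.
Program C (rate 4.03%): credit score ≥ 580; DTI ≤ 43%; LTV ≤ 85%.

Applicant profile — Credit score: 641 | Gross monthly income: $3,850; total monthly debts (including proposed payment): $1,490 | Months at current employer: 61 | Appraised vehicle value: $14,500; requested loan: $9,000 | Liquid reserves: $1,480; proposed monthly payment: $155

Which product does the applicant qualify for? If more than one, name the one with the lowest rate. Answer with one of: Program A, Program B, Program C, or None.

DTI = 1,490/3,850 = 38.7%.
LTV = 9,000/14,500 = 62.1%.
Reserves = 1,480/155 = 9.5 months.
Program A: score 641 < 720; DTI 38.7% ≤ 40%; LTV 62.1% ≤ 110% → does not qualify.
Program B: score 641 ≥ 640; DTI 38.7% ≤ 45%; LTV 62.1% ≤ 100%; reserves 9.5 ≥ 2 mo → qualifies.
Program C: score 641 ≥ 580; DTI 38.7% ≤ 43%; LTV 62.1% ≤ 85% → qualifies.
Qualifying: Program B, Program C. Lowest rate is 4.03% → Program C.

Program C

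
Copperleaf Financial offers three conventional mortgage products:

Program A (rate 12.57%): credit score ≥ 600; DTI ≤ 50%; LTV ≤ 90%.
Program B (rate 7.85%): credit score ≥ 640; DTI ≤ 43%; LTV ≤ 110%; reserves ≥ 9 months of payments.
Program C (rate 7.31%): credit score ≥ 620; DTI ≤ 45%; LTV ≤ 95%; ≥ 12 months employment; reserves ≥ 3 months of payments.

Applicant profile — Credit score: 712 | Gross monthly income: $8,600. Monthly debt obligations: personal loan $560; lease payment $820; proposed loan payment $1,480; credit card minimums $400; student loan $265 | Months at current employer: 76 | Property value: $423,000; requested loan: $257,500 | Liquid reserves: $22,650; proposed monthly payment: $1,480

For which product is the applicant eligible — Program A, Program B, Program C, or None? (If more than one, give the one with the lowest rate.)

Total debts = (560 + 820 + 1,480 + 400 + 265) = 3,525; DTI = 3,525/8,600 = 41%.
LTV = 257,500/423,000 = 60.9%.
Reserves = 22,650/1,480 = 15.3 months.
Program A: score 712 ≥ 600; DTI 41% ≤ 50%; LTV 60.9% ≤ 90% → qualifies.
Program B: score 712 ≥ 640; DTI 41% ≤ 43%; LTV 60.9% ≤ 110%; reserves 15.3 ≥ 9 mo → qualifies.
Program C: score 712 ≥ 620; DTI 41% ≤ 45%; LTV 60.9% ≤ 95%; employment 76 ≥ 12 mo; reserves 15.3 ≥ 3 mo → qualifies.
Qualifying: Program A, Program B, Program C. Lowest rate is 7.31% → Program C.

Program C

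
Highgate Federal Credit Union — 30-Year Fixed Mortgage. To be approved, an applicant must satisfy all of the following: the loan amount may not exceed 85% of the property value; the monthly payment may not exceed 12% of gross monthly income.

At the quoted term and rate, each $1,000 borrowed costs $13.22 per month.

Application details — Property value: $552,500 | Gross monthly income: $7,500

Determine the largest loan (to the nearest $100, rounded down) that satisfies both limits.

Payment cap: 12% × $7,500 = $900/month.
At $13.22 per $1,000, that supports 900/13.22 × 1,000 ≈ $68,078 → $68,000.
LTV cap: 85% × $552,500 = $469,625 → $469,600.
Binding constraint: payment-to-income.

$68,000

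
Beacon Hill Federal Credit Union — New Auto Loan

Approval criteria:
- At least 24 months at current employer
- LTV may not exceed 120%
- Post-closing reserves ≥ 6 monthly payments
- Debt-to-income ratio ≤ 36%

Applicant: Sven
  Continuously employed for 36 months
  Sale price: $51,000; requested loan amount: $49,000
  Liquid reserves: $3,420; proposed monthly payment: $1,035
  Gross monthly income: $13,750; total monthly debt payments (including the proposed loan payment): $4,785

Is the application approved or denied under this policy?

Denied

Employment 36 ≥ 24 months
LTV = 49,000/51,000 = 96.1% ≤ 120%
Reserves: 3,420 ÷ 1,035 = 3.3 months (below 6-month minimum)
DTI: 4,785 ÷ 13,750 = 34.8%, within the 36% cap
Fails on reserves.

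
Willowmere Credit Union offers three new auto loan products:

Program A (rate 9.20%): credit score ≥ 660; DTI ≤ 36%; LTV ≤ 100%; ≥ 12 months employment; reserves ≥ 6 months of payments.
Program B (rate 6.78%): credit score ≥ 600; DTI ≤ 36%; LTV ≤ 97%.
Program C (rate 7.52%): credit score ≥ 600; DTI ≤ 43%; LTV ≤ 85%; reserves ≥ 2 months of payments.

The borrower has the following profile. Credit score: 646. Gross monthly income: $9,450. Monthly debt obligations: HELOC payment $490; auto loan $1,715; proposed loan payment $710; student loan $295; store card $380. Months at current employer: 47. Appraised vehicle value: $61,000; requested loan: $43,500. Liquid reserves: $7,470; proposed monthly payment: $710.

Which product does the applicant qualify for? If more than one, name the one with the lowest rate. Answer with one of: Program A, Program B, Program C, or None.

Total debts = (490 + 1,715 + 710 + 295 + 380) = 3,590; DTI = 3,590/9,450 = 38%.
LTV = 43,500/61,000 = 71.3%.
Reserves = 7,470/710 = 10.5 months.
Program A: score 646 < 660; DTI 38% > 36%; LTV 71.3% ≤ 100%; employment 47 ≥ 12 mo; reserves 10.5 ≥ 6 mo → does not qualify.
Program B: score 646 ≥ 600; DTI 38% > 36%; LTV 71.3% ≤ 97% → does not qualify.
Program C: score 646 ≥ 600; DTI 38% ≤ 43%; LTV 71.3% ≤ 85%; reserves 10.5 ≥ 2 mo → qualifies.

Program C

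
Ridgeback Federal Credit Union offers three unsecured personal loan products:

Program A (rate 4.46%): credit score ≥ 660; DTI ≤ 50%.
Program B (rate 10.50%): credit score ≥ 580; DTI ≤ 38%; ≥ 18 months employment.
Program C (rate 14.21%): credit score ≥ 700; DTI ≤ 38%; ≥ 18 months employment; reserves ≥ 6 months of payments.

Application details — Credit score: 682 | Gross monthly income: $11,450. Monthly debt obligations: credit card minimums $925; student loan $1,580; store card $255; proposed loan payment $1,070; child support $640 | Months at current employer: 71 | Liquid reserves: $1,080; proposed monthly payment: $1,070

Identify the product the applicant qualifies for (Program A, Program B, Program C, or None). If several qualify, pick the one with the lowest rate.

Program A

Total debts = (925 + 1,580 + 255 + 1,070 + 640) = 4,470; DTI = 4,470/11,450 = 39%.
Reserves = 1,080/1,070 = 1.0 months.
Program A: score 682 ≥ 660; DTI 39% ≤ 50% → qualifies.
Program B: score 682 ≥ 580; DTI 39% > 38%; employment 71 ≥ 18 mo → does not qualify.
Program C: score 682 < 700; DTI 39% > 38%; employment 71 ≥ 18 mo; reserves 1.0 < 6 mo → does not qualify.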